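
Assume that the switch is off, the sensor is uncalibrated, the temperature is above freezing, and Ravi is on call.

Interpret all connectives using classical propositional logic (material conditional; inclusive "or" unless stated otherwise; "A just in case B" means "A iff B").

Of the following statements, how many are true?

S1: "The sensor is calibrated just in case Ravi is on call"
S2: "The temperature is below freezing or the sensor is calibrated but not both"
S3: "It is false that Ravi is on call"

0

Let Q = "the sensor is calibrated" (F), D = "Ravi is on call" (T), L = "the temperature is below freezing" (F).

S1: Formalization: Q <-> D

Q <-> D = F <-> T = F
Thus S1 is false.

S2: This is L xor Q.

L xor Q = F xor F = F
So S2 is false.

S3: Formalization: ~D

~D = ~T = F
So S3 is false.

0 of the 3 statements are true (none).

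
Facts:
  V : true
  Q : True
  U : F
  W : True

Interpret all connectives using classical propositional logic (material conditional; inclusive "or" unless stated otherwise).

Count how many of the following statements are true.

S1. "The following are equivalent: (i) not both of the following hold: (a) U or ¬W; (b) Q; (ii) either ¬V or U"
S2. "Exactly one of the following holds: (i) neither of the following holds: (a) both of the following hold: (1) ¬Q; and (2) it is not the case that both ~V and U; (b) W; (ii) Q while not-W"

0

S1: Parsed as ((U | ~W) nand Q) <-> (~V | U)

~W = ~T = F
U | ~W = F | F = F
(U | ~W) nand Q = F nand T = T
~V = ~T = F
~V | U = F | F = F
((U | ~W) nand Q) <-> (~V | U) = T <-> F = F
Thus S1 is false.

S2: This is ((~Q & (~V nand U)) nor W) xor (Q & ~W).

~Q = ~T = F
~V = ~T = F
~V nand U = F nand F = T
~Q & (~V nand U) = F & T = F
(~Q & (~V nand U)) nor W = F nor T = F
~W = ~T = F
Q & ~W = T & F = F
((~Q & (~V nand U)) nor W) xor (Q & ~W) = F xor F = F
Hence S2 is false.

0 of the 2 statements are true (none).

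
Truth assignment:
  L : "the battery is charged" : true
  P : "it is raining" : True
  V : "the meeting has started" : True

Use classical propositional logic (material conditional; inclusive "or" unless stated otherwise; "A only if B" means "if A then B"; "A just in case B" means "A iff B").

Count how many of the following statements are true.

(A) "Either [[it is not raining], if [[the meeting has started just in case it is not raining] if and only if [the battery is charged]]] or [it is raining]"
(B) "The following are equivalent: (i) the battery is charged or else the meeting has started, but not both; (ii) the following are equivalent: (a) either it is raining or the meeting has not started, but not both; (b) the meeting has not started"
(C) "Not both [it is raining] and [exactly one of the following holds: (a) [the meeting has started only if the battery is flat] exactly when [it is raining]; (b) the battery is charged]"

2

(A): Formalization: (((V ↔ ¬P) ↔ L) → ¬P) ∨ P

¬P = ¬T = F
V ↔ ¬P = T ↔ F = F
(V ↔ ¬P) ↔ L = F ↔ T = F
¬P = ¬T = F
((V ↔ ¬P) ↔ L) → ¬P = F → F = T
(((V ↔ ¬P) ↔ L) → ¬P) ∨ P = T ∨ T = T
Thus (A) is true.

(B): Formalization: (L ⊕ V) ↔ ((P ⊕ ¬V) ↔ ¬V)

L ⊕ V = T ⊕ T = F
¬V = ¬T = F
P ⊕ ¬V = T ⊕ F = T
¬V = ¬T = F
(P ⊕ ¬V) ↔ ¬V = T ↔ F = F
(L ⊕ V) ↔ ((P ⊕ ¬V) ↔ ¬V) = F ↔ F = T
Hence (B) is true.

(C): Parsed as P ↑ (((V → ¬L) ↔ P) ⊕ L)

¬L = ¬T = F
V → ¬L = T → F = F
(V → ¬L) ↔ P = F ↔ T = F
((V → ¬L) ↔ P) ⊕ L = F ⊕ T = T
P ↑ (((V → ¬L) ↔ P) ⊕ L) = T ↑ T = F
So (C) is false.

True statements: 2.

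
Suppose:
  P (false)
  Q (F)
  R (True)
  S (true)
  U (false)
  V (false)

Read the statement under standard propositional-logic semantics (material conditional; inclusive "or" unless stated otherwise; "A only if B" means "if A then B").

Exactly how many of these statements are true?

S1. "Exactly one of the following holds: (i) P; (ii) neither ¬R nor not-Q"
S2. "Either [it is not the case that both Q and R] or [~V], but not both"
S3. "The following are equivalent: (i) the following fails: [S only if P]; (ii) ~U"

1

S1: Parsed as P ⊕ (¬R ↓ ¬Q)

¬R = ¬T = F
¬Q = ¬F = T
¬R ↓ ¬Q = F ↓ T = F
P ⊕ (¬R ↓ ¬Q) = F ⊕ F = F
Thus S1 is false.

S2: This is (Q ↑ R) ⊕ ¬V.

Q ↑ R = F ↑ T = T
¬V = ¬F = T
(Q ↑ R) ⊕ ¬V = T ⊕ T = F
Thus S2 is false.

S3: Parsed as ¬(S → P) ↔ ¬U

S → P = T → F = F
¬(S → P) = ¬F = T
¬U = ¬F = T
¬(S → P) ↔ ¬U = T ↔ T = T
Thus S3 is true.

1 of the 3 statements is true (S3).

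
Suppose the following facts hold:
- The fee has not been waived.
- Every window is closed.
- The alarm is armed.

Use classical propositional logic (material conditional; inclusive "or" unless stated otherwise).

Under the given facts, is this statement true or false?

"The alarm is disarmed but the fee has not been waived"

Let P = "the alarm is armed" (T), V = "the fee has been waived" (F).
Formalization: ¬P ∧ ¬V

¬P = ¬T = F
¬V = ¬F = T
¬P ∧ ¬V = F ∧ T = F

The statement is false.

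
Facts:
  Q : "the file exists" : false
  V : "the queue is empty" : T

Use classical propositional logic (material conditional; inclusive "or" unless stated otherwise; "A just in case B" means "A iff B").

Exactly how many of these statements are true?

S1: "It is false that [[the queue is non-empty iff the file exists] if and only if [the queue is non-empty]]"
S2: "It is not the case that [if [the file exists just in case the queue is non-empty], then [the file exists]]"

2

S1: In symbols: ¬((¬V ↔ Q) ↔ ¬V)

¬V = ¬T = F
¬V ↔ Q = F ↔ F = T
¬V = ¬T = F
(¬V ↔ Q) ↔ ¬V = T ↔ F = F
¬((¬V ↔ Q) ↔ ¬V) = ¬F = T
So S1 is true.

S2: In symbols: ¬((Q ↔ ¬V) → Q)

¬V = ¬T = F
Q ↔ ¬V = F ↔ F = T
(Q ↔ ¬V) → Q = T → F = F
¬((Q ↔ ¬V) → Q) = ¬F = T
Hence S2 is true.

2 of the 2 statements are true.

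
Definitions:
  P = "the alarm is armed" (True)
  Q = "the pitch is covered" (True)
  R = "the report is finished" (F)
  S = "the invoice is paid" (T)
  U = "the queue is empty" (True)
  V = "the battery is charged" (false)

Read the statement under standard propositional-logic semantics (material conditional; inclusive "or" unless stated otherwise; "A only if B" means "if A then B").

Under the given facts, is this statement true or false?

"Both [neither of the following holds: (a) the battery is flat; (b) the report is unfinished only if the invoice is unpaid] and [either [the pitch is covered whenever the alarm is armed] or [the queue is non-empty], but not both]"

Parsed as (~V nor (~R -> ~S)) & ((P -> Q) xor ~U)

~V = ~F = T
~R = ~F = T
~S = ~T = F
~R -> ~S = T -> F = F
~V nor (~R -> ~S) = T nor F = F
P -> Q = T -> T = T
~U = ~T = F
(P -> Q) xor ~U = T xor F = T
(~V nor (~R -> ~S)) & ((P -> Q) xor ~U) = F & T = F

False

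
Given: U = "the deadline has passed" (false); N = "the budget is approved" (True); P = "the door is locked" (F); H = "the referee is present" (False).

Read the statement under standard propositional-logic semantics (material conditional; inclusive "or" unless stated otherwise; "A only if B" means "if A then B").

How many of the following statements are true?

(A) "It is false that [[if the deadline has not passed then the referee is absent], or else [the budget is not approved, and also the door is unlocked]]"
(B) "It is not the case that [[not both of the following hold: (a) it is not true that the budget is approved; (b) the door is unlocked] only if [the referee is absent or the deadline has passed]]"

0

(A): Parsed as ~((~U -> ~H) | (~N & ~P))

~U = ~F = T
~H = ~F = T
~U -> ~H = T -> T = T
~N = ~T = F
~P = ~F = T
~N & ~P = F & T = F
(~U -> ~H) | (~N & ~P) = T | F = T
~((~U -> ~H) | (~N & ~P)) = ~T = F
So (A) is false.

(B): Formalization: ~((~N nand ~P) -> (~H | U))

~N = ~T = F
~P = ~F = T
~N nand ~P = F nand T = T
~H = ~F = T
~H | U = T | F = T
(~N nand ~P) -> (~H | U) = T -> T = T
~((~N nand ~P) -> (~H | U)) = ~T = F
Hence (B) is false.

0 of the 2 statements are true (none).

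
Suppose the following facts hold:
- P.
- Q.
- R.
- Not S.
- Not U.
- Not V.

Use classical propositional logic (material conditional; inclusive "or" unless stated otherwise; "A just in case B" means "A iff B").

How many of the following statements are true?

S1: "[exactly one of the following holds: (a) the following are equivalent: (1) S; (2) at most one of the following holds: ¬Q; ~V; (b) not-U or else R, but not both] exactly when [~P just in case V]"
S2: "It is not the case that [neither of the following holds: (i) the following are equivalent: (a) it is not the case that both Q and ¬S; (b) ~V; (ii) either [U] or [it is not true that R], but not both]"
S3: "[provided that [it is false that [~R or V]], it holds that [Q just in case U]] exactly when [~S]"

0

S1: This is ((S <-> (~Q nand ~V)) xor (~U xor R)) <-> (~P <-> V).

~Q = ~T = F
~V = ~F = T
~Q nand ~V = F nand T = T
S <-> (~Q nand ~V) = F <-> T = F
~U = ~F = T
~U xor R = T xor T = F
(S <-> (~Q nand ~V)) xor (~U xor R) = F xor F = F
~P = ~T = F
~P <-> V = F <-> F = T
((S <-> (~Q nand ~V)) xor (~U xor R)) <-> (~P <-> V) = F <-> T = F
Hence S1 is false.

S2: In symbols: ~(((Q nand ~S) <-> ~V) nor (U xor ~R))

~S = ~F = T
Q nand ~S = T nand T = F
~V = ~F = T
(Q nand ~S) <-> ~V = F <-> T = F
~R = ~T = F
U xor ~R = F xor F = F
((Q nand ~S) <-> ~V) nor (U xor ~R) = F nor F = T
~(((Q nand ~S) <-> ~V) nor (U xor ~R)) = ~T = F
So S2 is false.

S3: Parsed as (~(~R | V) -> (Q <-> U)) <-> ~S

~R = ~T = F
~R | V = F | F = F
~(~R | V) = ~F = T
Q <-> U = T <-> F = F
~(~R | V) -> (Q <-> U) = T -> F = F
~S = ~F = T
(~(~R | V) -> (Q <-> U)) <-> ~S = F <-> T = F
So S3 is false.

Count: 0.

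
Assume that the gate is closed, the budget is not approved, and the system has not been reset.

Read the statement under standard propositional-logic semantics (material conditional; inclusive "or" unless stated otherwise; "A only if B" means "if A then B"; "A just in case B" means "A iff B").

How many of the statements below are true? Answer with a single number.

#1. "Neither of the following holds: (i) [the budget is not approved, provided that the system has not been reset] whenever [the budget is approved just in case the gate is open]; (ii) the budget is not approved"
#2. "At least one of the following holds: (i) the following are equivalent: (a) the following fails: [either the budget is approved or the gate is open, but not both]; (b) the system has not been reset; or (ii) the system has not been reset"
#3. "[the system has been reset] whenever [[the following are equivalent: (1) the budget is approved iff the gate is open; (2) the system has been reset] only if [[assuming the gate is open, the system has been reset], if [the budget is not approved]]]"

1

Let Q = "the budget is approved" (F), P = "the gate is open" (F), R = "the system has been reset" (F).

#1: Formalization: ((Q <-> P) -> (~R -> ~Q)) nor ~Q

Q <-> P = F <-> F = T
~R = ~F = T
~Q = ~F = T
~R -> ~Q = T -> T = T
(Q <-> P) -> (~R -> ~Q) = T -> T = T
~Q = ~F = T
((Q <-> P) -> (~R -> ~Q)) nor ~Q = T nor T = F
So #1 is false.

#2: Formalization: (~(Q xor P) <-> ~R) | ~R

Q xor P = F xor F = F
~(Q xor P) = ~F = T
~R = ~F = T
~(Q xor P) <-> ~R = T <-> T = T
~R = ~F = T
(~(Q xor P) <-> ~R) | ~R = T | T = T
So #2 is true.

#3: In symbols: (((Q <-> P) <-> R) -> (~Q -> (P -> R))) -> R

Q <-> P = F <-> F = T
(Q <-> P) <-> R = T <-> F = F
~Q = ~F = T
P -> R = F -> F = T
~Q -> (P -> R) = T -> T = T
((Q <-> P) <-> R) -> (~Q -> (P -> R)) = F -> T = T
(((Q <-> P) <-> R) -> (~Q -> (P -> R))) -> R = T -> F = F
Thus #3 is false.

1 of the 3 statements is true (#2).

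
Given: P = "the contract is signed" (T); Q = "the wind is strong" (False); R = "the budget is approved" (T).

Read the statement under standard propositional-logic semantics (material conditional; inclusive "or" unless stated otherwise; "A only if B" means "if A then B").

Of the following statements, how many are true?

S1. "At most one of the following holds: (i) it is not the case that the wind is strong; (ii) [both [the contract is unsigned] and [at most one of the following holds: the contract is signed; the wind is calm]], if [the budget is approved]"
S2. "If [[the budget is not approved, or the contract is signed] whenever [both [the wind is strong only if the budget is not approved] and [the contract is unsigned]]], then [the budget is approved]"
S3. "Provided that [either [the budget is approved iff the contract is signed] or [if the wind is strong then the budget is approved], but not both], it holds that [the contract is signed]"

S1: Parsed as ~Q nand (R -> (~P & (P nand ~Q)))

~Q = ~F = T
~P = ~T = F
~Q = ~F = T
P nand ~Q = T nand T = F
~P & (P nand ~Q) = F & F = F
R -> (~P & (P nand ~Q)) = T -> F = F
~Q nand (R -> (~P & (P nand ~Q))) = T nand F = T
Hence S1 is true.

S2: In symbols: (((Q -> ~R) & ~P) -> (~R | P)) -> R

~R = ~T = F
Q -> ~R = F -> F = T
~P = ~T = F
(Q -> ~R) & ~P = T & F = F
~R = ~T = F
~R | P = F | T = T
((Q -> ~R) & ~P) -> (~R | P) = F -> T = T
(((Q -> ~R) & ~P) -> (~R | P)) -> R = T -> T = T
Thus S2 is true.

S3: Formalization: ((R <-> P) xor (Q -> R)) -> P

R <-> P = T <-> T = T
Q -> R = F -> T = T
(R <-> P) xor (Q -> R) = T xor T = F
((R <-> P) xor (Q -> R)) -> P = F -> T = T
Thus S3 is true.

Count: 3.

3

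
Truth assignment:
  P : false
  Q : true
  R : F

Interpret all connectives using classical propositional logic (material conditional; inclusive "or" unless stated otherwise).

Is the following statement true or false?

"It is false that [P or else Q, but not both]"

Values: P=F, Q=T.
This is ~(P xor Q).

P xor Q = F xor T = T
~(P xor Q) = ~T = F

False.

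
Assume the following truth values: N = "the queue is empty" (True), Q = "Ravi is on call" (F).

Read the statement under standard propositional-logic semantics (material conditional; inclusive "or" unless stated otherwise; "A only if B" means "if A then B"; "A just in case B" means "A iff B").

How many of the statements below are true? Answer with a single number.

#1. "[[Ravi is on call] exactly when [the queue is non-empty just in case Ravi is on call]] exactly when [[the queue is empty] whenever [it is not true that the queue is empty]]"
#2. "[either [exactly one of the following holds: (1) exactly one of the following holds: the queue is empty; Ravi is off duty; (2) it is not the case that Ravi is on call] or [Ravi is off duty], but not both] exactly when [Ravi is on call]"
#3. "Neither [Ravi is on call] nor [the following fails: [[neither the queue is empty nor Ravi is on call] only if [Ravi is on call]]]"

2

#1: This is (Q <-> (~N <-> Q)) <-> (~N -> N).

~N = ~T = F
~N <-> Q = F <-> F = T
Q <-> (~N <-> Q) = F <-> T = F
~N = ~T = F
~N -> N = F -> T = T
(Q <-> (~N <-> Q)) <-> (~N -> N) = F <-> T = F
So #1 is false.

#2: Formalization: (((N xor ~Q) xor ~Q) xor ~Q) <-> Q

~Q = ~F = T
N xor ~Q = T xor T = F
~Q = ~F = T
(N xor ~Q) xor ~Q = F xor T = T
~Q = ~F = T
((N xor ~Q) xor ~Q) xor ~Q = T xor T = F
(((N xor ~Q) xor ~Q) xor ~Q) <-> Q = F <-> F = T
Thus #2 is true.

#3: This is Q nor ~((N nor Q) -> Q).

N nor Q = T nor F = F
(N nor Q) -> Q = F -> F = T
~((N nor Q) -> Q) = ~T = F
Q nor ~((N nor Q) -> Q) = F nor F = T
So #3 is true.

2 of the 3 statements are true (#2, #3).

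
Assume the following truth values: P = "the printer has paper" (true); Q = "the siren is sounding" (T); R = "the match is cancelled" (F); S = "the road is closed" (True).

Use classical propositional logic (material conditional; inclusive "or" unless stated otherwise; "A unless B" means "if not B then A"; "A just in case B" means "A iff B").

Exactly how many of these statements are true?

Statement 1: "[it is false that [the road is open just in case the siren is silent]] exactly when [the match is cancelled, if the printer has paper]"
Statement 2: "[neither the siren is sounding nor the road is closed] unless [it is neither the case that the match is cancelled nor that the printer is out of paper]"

Statement 1: This is ~(~S <-> ~Q) <-> (P -> R).

~S = ~T = F
~Q = ~T = F
~S <-> ~Q = F <-> F = T
~(~S <-> ~Q) = ~T = F
P -> R = T -> F = F
~(~S <-> ~Q) <-> (P -> R) = F <-> F = T
So Statement 1 is true.

Statement 2: Formalization: (Q nor S) | (R nor ~P)

Q nor S = T nor T = F
~P = ~T = F
R nor ~P = F nor F = T
(Q nor S) | (R nor ~P) = F | T = T
Hence Statement 2 is true.

Count: 2.

2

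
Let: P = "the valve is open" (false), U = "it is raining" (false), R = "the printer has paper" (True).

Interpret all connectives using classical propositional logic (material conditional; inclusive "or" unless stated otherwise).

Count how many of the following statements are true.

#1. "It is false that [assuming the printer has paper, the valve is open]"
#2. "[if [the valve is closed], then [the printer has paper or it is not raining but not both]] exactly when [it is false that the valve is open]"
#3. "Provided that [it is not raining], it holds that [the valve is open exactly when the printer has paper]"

1

#1: This is ¬(R → P).

R → P = T → F = F
¬(R → P) = ¬F = T
Thus #1 is true.

#2: Formalization: (¬P → (R ⊕ ¬U)) ↔ ¬P

¬P = ¬F = T
¬U = ¬F = T
R ⊕ ¬U = T ⊕ T = F
¬P → (R ⊕ ¬U) = T → F = F
¬P = ¬F = T
(¬P → (R ⊕ ¬U)) ↔ ¬P = F ↔ T = F
So #2 is false.

#3: Formalization: ¬U → (P ↔ R)

¬U = ¬F = T
P ↔ R = F ↔ T = F
¬U → (P ↔ R) = T → F = F
Hence #3 is false.

Count: 1.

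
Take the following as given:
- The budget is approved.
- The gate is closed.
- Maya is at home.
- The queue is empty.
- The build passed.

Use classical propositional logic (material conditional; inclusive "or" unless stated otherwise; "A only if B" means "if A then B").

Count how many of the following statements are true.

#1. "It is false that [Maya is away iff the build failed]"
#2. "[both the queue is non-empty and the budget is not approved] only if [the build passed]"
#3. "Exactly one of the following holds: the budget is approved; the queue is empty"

1

Let S = "Maya is at home" (True), D = "the build passed" (True), W = "the queue is empty" (True), P = "the budget is approved" (True).

#1: Parsed as not (not S iff not D)

not S = not True = False
not D = not True = False
not S iff not D = False iff False = True
not (not S iff not D) = not True = False
So #1 is false.

#2: Formalization: (not W and not P) -> D

not W = not True = False
not P = not True = False
not W and not P = False and False = False
(not W and not P) -> D = False -> True = True
Thus #2 is true.

#3: In symbols: P xor W

P xor W = True xor True = False
So #3 is false.

Count: 1.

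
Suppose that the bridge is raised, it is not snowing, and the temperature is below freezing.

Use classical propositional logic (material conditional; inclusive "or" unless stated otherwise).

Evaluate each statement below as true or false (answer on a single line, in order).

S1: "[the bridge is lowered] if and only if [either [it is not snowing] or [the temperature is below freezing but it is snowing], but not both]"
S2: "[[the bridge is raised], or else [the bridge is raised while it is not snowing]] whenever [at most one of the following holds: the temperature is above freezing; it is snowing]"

S1 F / S2 T

Let H = "the bridge is raised" (T), V = "it is snowing" (F), M = "the temperature is below freezing" (T).

S1: Parsed as ~H <-> (~V xor (M & V))

~H = ~T = F
~V = ~F = T
M & V = T & F = F
~V xor (M & V) = T xor F = T
~H <-> (~V xor (M & V)) = F <-> T = F
So S1 is false.

S2: Parsed as (~M nand V) -> (H | (H & ~V))

~M = ~T = F
~M nand V = F nand F = T
~V = ~F = T
H & ~V = T & T = T
H | (H & ~V) = T | T = T
(~M nand V) -> (H | (H & ~V)) = T -> T = T
Hence S2 is true.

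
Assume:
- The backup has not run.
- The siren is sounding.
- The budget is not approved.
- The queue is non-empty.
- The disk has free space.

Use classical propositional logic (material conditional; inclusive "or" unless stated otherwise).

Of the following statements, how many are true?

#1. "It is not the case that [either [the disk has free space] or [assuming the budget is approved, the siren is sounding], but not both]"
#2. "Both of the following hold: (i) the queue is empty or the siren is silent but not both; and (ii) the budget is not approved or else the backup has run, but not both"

1

Let R = "the disk is full" (False), M = "the budget is approved" (False), N = "the siren is sounding" (True), V = "the queue is empty" (False), P = "the backup has run" (False).

#1: This is not (not R xor (M -> N)).

not R = not False = True
M -> N = False -> True = True
not R xor (M -> N) = True xor True = False
not (not R xor (M -> N)) = not False = True
Hence #1 is true.

#2: In symbols: (V xor not N) and (not M xor P)

not N = not True = False
V xor not N = False xor False = False
not M = not False = True
not M xor P = True xor False = True
(V xor not N) and (not M xor P) = False and True = False
Hence #2 is false.

1 of the 2 statements is true (#1).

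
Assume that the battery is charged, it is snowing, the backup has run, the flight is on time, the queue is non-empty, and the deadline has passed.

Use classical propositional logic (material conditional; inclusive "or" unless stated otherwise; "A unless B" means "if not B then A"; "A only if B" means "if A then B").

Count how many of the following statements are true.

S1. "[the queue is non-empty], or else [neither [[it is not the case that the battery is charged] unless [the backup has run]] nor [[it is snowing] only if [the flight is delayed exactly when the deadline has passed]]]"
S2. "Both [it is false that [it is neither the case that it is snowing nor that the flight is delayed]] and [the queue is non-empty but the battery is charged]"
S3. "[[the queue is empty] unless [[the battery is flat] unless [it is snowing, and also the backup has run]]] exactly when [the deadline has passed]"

3

Let D = "the queue is empty" (F), R = "the battery is charged" (T), P = "the backup has run" (T), V = "it is snowing" (T), G = "the flight is delayed" (F), M = "the deadline has passed" (T).

S1: Formalization: ¬D ∨ ((¬R ∨ P) ↓ (V → (G ↔ M)))

¬D = ¬F = T
¬R = ¬T = F
¬R ∨ P = F ∨ T = T
G ↔ M = F ↔ T = F
V → (G ↔ M) = T → F = F
(¬R ∨ P) ↓ (V → (G ↔ M)) = T ↓ F = F
¬D ∨ ((¬R ∨ P) ↓ (V → (G ↔ M))) = T ∨ F = T
Hence S1 is true.

S2: This is ¬(V ↓ G) ∧ (¬D ∧ R).

V ↓ G = T ↓ F = F
¬(V ↓ G) = ¬F = T
¬D = ¬F = T
¬D ∧ R = T ∧ T = T
¬(V ↓ G) ∧ (¬D ∧ R) = T ∧ T = T
Thus S2 is true.

S3: In symbols: (D ∨ (¬R ∨ (V ∧ P))) ↔ M

¬R = ¬T = F
V ∧ P = T ∧ T = T
¬R ∨ (V ∧ P) = F ∨ T = T
D ∨ (¬R ∨ (V ∧ P)) = F ∨ T = T
(D ∨ (¬R ∨ (V ∧ P))) ↔ M = T ↔ T = T
Hence S3 is true.

Count: 3.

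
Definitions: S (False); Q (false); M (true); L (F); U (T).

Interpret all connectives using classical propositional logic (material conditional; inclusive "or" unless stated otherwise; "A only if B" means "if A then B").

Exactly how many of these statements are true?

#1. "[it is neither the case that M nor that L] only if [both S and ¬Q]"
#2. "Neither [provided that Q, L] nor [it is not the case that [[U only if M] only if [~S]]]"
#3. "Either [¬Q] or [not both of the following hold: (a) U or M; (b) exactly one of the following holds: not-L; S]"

#1: This is (M nor L) -> (S and not Q).

M nor L = True nor False = False
not Q = not False = True
S and not Q = False and True = False
(M nor L) -> (S and not Q) = False -> False = True
Thus #1 is true.

#2: This is (Q -> L) nor not ((U -> M) -> not S).

Q -> L = False -> False = True
U -> M = True -> True = True
not S = not False = True
(U -> M) -> not S = True -> True = True
not ((U -> M) -> not S) = not True = False
(Q -> L) nor not ((U -> M) -> not S) = True nor False = False
Thus #2 is false.

#3: Parsed as not Q or ((U or M) nand (not L xor S))

not Q = not False = True
U or M = True or True = True
not L = not False = True
not L xor S = True xor False = True
(U or M) nand (not L xor S) = True nand True = False
not Q or ((U or M) nand (not L xor S)) = True or False = True
So #3 is true.

2 of the 3 statements are true (#1, #3).

2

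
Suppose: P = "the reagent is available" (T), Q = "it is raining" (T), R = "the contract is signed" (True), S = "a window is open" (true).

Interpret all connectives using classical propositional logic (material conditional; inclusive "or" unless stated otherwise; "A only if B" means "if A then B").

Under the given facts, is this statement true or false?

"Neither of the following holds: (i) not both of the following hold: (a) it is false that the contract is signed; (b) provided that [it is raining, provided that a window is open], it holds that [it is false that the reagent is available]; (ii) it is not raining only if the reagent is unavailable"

Values: R=T, S=T, Q=T, P=T.
Formalization: (~R nand ((S -> Q) -> ~P)) nor (~Q -> ~P)

~R = ~T = F
S -> Q = T -> T = T
~P = ~T = F
(S -> Q) -> ~P = T -> F = F
~R nand ((S -> Q) -> ~P) = F nand F = T
~Q = ~T = F
~P = ~T = F
~Q -> ~P = F -> F = T
(~R nand ((S -> Q) -> ~P)) nor (~Q -> ~P) = T nor T = F

The statement is false.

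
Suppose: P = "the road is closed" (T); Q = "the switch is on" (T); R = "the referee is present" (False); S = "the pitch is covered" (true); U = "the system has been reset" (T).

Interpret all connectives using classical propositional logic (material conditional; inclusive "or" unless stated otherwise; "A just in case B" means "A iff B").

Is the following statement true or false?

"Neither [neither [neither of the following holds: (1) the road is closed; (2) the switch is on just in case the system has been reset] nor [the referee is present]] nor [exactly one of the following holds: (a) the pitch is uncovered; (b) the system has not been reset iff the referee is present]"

The statement is false.

Values: P=T, Q=T, U=T, R=F, S=T.
Formalization: ((P nor (Q <-> U)) nor R) nor (~S xor (~U <-> R))

Q <-> U = T <-> T = T
P nor (Q <-> U) = T nor T = F
(P nor (Q <-> U)) nor R = F nor F = T
~S = ~T = F
~U = ~T = F
~U <-> R = F <-> F = T
~S xor (~U <-> R) = F xor T = T
((P nor (Q <-> U)) nor R) nor (~S xor (~U <-> R)) = T nor T = F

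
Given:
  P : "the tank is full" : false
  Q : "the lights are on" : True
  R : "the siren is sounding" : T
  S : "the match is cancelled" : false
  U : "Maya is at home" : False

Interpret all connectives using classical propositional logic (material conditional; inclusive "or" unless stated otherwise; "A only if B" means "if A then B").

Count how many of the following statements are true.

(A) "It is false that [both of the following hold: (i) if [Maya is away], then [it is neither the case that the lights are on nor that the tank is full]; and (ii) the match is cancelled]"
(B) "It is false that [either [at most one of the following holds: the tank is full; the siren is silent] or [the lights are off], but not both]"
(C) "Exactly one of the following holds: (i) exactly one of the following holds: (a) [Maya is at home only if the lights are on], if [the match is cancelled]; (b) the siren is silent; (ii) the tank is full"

2

(A): In symbols: ~((~U -> (Q nor P)) & S)

~U = ~F = T
Q nor P = T nor F = F
~U -> (Q nor P) = T -> F = F
(~U -> (Q nor P)) & S = F & F = F
~((~U -> (Q nor P)) & S) = ~F = T
Hence (A) is true.

(B): This is ~((P nand ~R) xor ~Q).

~R = ~T = F
P nand ~R = F nand F = T
~Q = ~T = F
(P nand ~R) xor ~Q = T xor F = T
~((P nand ~R) xor ~Q) = ~T = F
So (B) is false.

(C): Parsed as ((S -> (U -> Q)) xor ~R) xor P

U -> Q = F -> T = T
S -> (U -> Q) = F -> T = T
~R = ~T = F
(S -> (U -> Q)) xor ~R = T xor F = T
((S -> (U -> Q)) xor ~R) xor P = T xor F = T
Thus (C) is true.

True statements: 2.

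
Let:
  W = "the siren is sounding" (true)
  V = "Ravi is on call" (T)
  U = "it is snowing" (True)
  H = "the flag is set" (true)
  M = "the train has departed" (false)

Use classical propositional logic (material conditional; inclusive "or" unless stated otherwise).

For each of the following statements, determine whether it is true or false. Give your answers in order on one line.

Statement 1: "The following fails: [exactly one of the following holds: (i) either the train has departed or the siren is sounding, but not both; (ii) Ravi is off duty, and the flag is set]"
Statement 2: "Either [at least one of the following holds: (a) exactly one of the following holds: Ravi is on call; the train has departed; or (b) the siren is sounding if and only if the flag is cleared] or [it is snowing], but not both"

Statement 1: Formalization: ~((M xor W) xor (~V & H))

M xor W = F xor T = T
~V = ~T = F
~V & H = F & T = F
(M xor W) xor (~V & H) = T xor F = T
~((M xor W) xor (~V & H)) = ~T = F
Thus Statement 1 is false.

Statement 2: In symbols: ((V xor M) | (W <-> ~H)) xor U

V xor M = T xor F = T
~H = ~T = F
W <-> ~H = T <-> F = F
(V xor M) | (W <-> ~H) = T | F = T
((V xor M) | (W <-> ~H)) xor U = T xor T = F
Thus Statement 2 is false.

Statement 1 False / Statement 2 False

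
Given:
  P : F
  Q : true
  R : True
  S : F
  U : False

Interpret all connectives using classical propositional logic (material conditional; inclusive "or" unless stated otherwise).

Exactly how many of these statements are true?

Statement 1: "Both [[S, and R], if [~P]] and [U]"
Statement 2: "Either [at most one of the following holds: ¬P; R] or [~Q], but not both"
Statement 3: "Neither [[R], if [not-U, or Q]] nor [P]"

0

Statement 1: Formalization: (¬P → (S ∧ R)) ∧ U

¬P = ¬F = T
S ∧ R = F ∧ T = F
¬P → (S ∧ R) = T → F = F
(¬P → (S ∧ R)) ∧ U = F ∧ F = F
Thus Statement 1 is false.

Statement 2: Parsed as (¬P ↑ R) ⊕ ¬Q

¬P = ¬F = T
¬P ↑ R = T ↑ T = F
¬Q = ¬T = F
(¬P ↑ R) ⊕ ¬Q = F ⊕ F = F
Thus Statement 2 is false.

Statement 3: In symbols: ((¬U ∨ Q) → R) ↓ P

¬U = ¬F = T
¬U ∨ Q = T ∨ T = T
(¬U ∨ Q) → R = T → T = T
((¬U ∨ Q) → R) ↓ P = T ↓ F = F
Thus Statement 3 is false.

True statements: 0 (none).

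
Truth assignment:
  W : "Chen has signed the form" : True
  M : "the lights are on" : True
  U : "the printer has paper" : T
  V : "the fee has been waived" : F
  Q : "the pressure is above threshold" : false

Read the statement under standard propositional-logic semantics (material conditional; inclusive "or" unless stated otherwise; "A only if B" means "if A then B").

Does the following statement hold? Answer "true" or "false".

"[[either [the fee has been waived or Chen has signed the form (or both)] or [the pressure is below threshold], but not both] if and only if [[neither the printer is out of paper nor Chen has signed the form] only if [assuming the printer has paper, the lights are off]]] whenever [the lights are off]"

This is ~M -> (((V | W) xor ~Q) <-> ((~U nor W) -> (U -> ~M))).

~M = ~T = F
V | W = F | T = T
~Q = ~F = T
(V | W) xor ~Q = T xor T = F
~U = ~T = F
~U nor W = F nor T = F
~M = ~T = F
U -> ~M = T -> F = F
(~U nor W) -> (U -> ~M) = F -> F = T
((V | W) xor ~Q) <-> ((~U nor W) -> (U -> ~M)) = F <-> T = F
~M -> (((V | W) xor ~Q) <-> ((~U nor W) -> (U -> ~M))) = F -> F = T

True.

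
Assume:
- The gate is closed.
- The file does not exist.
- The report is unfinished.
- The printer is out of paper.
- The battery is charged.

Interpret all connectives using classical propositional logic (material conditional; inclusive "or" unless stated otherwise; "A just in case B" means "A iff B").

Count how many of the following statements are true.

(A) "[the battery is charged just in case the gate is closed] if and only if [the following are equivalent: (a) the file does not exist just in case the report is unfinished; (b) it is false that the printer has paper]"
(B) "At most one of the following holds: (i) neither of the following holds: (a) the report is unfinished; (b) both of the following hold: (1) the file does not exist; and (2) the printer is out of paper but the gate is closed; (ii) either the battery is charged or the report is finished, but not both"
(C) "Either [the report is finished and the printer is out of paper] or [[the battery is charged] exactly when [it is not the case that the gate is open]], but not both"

3

Let N = "the battery is charged" (T), Q = "the gate is open" (F), G = "the file exists" (F), D = "the report is finished" (F), L = "the printer has paper" (F).

(A): This is (N <-> ~Q) <-> ((~G <-> ~D) <-> ~L).

~Q = ~F = T
N <-> ~Q = T <-> T = T
~G = ~F = T
~D = ~F = T
~G <-> ~D = T <-> T = T
~L = ~F = T
(~G <-> ~D) <-> ~L = T <-> T = T
(N <-> ~Q) <-> ((~G <-> ~D) <-> ~L) = T <-> T = T
Hence (A) is true.

(B): In symbols: (~D nor (~G & (~L & ~Q))) nand (N xor D)

~D = ~F = T
~G = ~F = T
~L = ~F = T
~Q = ~F = T
~L & ~Q = T & T = T
~G & (~L & ~Q) = T & T = T
~D nor (~G & (~L & ~Q)) = T nor T = F
N xor D = T xor F = T
(~D nor (~G & (~L & ~Q))) nand (N xor D) = F nand T = T
So (B) is true.

(C): In symbols: (D & ~L) xor (N <-> ~Q)

~L = ~F = T
D & ~L = F & T = F
~Q = ~F = T
N <-> ~Q = T <-> T = T
(D & ~L) xor (N <-> ~Q) = F xor T = T
Thus (C) is true.

3 of the 3 statements are true.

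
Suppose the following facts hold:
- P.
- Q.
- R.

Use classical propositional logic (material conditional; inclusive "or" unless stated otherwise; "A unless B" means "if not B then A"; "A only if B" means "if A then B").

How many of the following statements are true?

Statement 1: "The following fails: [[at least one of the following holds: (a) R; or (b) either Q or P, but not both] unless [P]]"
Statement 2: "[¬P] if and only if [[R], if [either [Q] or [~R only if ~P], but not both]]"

0

Statement 1: In symbols: ~((R | (Q xor P)) | P)

Q xor P = T xor T = F
R | (Q xor P) = T | F = T
(R | (Q xor P)) | P = T | T = T
~((R | (Q xor P)) | P) = ~T = F
Thus Statement 1 is false.

Statement 2: In symbols: ~P <-> ((Q xor (~R -> ~P)) -> R)

~P = ~T = F
~R = ~T = F
~P = ~T = F
~R -> ~P = F -> F = T
Q xor (~R -> ~P) = T xor T = F
(Q xor (~R -> ~P)) -> R = F -> T = T
~P <-> ((Q xor (~R -> ~P)) -> R) = F <-> T = F
Hence Statement 2 is false.

0 of the 2 statements are true (none).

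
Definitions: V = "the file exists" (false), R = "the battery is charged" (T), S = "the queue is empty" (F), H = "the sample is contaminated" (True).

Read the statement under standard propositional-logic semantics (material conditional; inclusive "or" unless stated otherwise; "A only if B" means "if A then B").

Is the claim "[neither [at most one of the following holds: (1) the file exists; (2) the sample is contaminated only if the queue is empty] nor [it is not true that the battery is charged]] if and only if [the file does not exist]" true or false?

The statement is false.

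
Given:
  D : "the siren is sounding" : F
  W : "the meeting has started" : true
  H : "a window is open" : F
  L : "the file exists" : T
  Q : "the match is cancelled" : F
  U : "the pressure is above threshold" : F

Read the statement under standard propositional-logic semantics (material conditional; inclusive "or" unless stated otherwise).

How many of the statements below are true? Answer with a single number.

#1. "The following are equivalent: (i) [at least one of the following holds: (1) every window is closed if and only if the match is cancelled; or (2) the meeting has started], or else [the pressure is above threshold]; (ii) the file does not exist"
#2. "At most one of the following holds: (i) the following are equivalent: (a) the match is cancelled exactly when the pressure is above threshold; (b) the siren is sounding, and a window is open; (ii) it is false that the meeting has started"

#1: Formalization: (((~H <-> Q) | W) | U) <-> ~L

~H = ~F = T
~H <-> Q = T <-> F = F
(~H <-> Q) | W = F | T = T
((~H <-> Q) | W) | U = T | F = T
~L = ~T = F
(((~H <-> Q) | W) | U) <-> ~L = T <-> F = F
Thus #1 is false.

#2: Formalization: ((Q <-> U) <-> (D & H)) nand ~W

Q <-> U = F <-> F = T
D & H = F & F = F
(Q <-> U) <-> (D & H) = T <-> F = F
~W = ~T = F
((Q <-> U) <-> (D & H)) nand ~W = F nand F = T
So #2 is true.

Count: 1.

1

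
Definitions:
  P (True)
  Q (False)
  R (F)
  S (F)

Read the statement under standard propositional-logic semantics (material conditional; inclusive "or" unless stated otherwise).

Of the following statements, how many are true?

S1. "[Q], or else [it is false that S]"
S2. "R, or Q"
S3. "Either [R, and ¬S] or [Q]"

S1: This is Q ∨ ¬S.

¬S = ¬F = T
Q ∨ ¬S = F ∨ T = T
Hence S1 is true.

S2: This is R ∨ Q.

R ∨ Q = F ∨ F = F
Hence S2 is false.

S3: Parsed as (R ∧ ¬S) ∨ Q

¬S = ¬F = T
R ∧ ¬S = F ∧ T = F
(R ∧ ¬S) ∨ Q = F ∨ F = F
So S3 is false.

1 of the 3 statements is true (S1).

1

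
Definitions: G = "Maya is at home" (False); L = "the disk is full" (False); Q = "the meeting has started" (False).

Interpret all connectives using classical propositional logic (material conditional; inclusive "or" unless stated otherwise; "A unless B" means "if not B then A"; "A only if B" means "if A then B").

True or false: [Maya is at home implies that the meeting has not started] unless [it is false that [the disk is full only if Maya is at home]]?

Parsed as (G -> ~Q) | ~(L -> G)

~Q = ~F = T
G -> ~Q = F -> T = T
L -> G = F -> F = T
~(L -> G) = ~T = F
(G -> ~Q) | ~(L -> G) = T | F = T

true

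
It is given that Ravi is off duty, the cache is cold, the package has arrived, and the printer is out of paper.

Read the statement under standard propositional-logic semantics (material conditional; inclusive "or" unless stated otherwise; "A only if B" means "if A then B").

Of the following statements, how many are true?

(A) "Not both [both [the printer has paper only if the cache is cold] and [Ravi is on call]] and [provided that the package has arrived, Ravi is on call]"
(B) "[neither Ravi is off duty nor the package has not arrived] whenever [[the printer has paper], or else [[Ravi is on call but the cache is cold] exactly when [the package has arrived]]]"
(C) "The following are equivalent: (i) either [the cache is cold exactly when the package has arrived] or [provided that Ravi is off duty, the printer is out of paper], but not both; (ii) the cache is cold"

Let S = "the printer has paper" (False), Q = "the cache is warm" (False), P = "Ravi is on call" (False), R = "the package has arrived" (True).

(A): Formalization: ((S -> not Q) and P) nand (R -> P)

not Q = not False = True
S -> not Q = False -> True = True
(S -> not Q) and P = True and False = False
R -> P = True -> False = False
((S -> not Q) and P) nand (R -> P) = False nand False = True
Hence (A) is true.

(B): This is (S or ((P and not Q) iff R)) -> (not P nor not R).

not Q = not False = True
P and not Q = False and True = False
(P and not Q) iff R = False iff True = False
S or ((P and not Q) iff R) = False or False = False
not P = not False = True
not R = not True = False
not P nor not R = True nor False = False
(S or ((P and not Q) iff R)) -> (not P nor not R) = False -> False = True
Hence (B) is true.

(C): This is ((not Q iff R) xor (not P -> not S)) iff not Q.

not Q = not False = True
not Q iff R = True iff True = True
not P = not False = True
not S = not False = True
not P -> not S = True -> True = True
(not Q iff R) xor (not P -> not S) = True xor True = False
not Q = not False = True
((not Q iff R) xor (not P -> not S)) iff not Q = False iff True = False
Hence (C) is false.

Count: 2.

2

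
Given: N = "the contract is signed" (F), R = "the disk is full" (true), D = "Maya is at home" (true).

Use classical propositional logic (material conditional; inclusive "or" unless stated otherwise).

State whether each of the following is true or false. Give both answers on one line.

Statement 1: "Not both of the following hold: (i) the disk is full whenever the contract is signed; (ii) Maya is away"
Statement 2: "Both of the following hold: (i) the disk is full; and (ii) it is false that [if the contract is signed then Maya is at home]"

Statement 1: This is (N -> R) nand ~D.

N -> R = F -> T = T
~D = ~T = F
(N -> R) nand ~D = T nand F = T
Thus Statement 1 is true.

Statement 2: This is R & ~(N -> D).

N -> D = F -> T = T
~(N -> D) = ~T = F
R & ~(N -> D) = T & F = F
Hence Statement 2 is false.

Statement 1 true; Statement 2 false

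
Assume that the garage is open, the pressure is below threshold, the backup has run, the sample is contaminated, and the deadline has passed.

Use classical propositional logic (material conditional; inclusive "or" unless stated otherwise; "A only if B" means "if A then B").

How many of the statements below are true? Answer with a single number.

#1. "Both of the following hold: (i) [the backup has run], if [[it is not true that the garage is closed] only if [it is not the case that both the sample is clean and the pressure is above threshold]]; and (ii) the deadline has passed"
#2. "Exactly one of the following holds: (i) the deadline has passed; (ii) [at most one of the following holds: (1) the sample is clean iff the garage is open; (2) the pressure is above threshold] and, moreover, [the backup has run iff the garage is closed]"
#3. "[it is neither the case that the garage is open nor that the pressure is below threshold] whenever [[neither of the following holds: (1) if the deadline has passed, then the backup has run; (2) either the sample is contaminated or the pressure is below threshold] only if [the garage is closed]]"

Let Q = "the garage is closed" (False), K = "the sample is contaminated" (True), N = "the pressure is above threshold" (False), W = "the backup has run" (True), U = "the deadline has passed" (True).

#1: Parsed as ((not Q -> (not K nand N)) -> W) and U

not Q = not False = True
not K = not True = False
not K nand N = False nand False = True
not Q -> (not K nand N) = True -> True = True
(not Q -> (not K nand N)) -> W = True -> True = True
((not Q -> (not K nand N)) -> W) and U = True and True = True
Thus #1 is true.

#2: Parsed as U xor (((not K iff not Q) nand N) and (W iff Q))

not K = not True = False
not Q = not False = True
not K iff not Q = False iff True = False
(not K iff not Q) nand N = False nand False = True
W iff Q = True iff False = False
((not K iff not Q) nand N) and (W iff Q) = True and False = False
U xor (((not K iff not Q) nand N) and (W iff Q)) = True xor False = True
Thus #2 is true.

#3: Formalization: (((U -> W) nor (K or not N)) -> Q) -> (not Q nor not N)

U -> W = True -> True = True
not N = not False = True
K or not N = True or True = True
(U -> W) nor (K or not N) = True nor True = False
((U -> W) nor (K or not N)) -> Q = False -> False = True
not Q = not False = True
not N = not False = True
not Q nor not N = True nor True = False
(((U -> W) nor (K or not N)) -> Q) -> (not Q nor not N) = True -> False = False
Thus #3 is false.

True statements: 2 (#1, #2).

2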